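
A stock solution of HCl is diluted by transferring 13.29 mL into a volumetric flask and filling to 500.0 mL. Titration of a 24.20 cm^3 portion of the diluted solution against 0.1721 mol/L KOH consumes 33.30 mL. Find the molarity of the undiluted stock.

n(KOH) = 0.1721 x 0.03330 = 0.005731 mol.
n(HCl) in the aliquot = 0.005731 mol.
[diluted HCl] = 0.005731 / 0.02420 = 0.2368 M.
Dilution factor = 500.0/13.29 = 37.62, so [stock] = 0.2368 x 37.62 = 8.91 M.

8.91 M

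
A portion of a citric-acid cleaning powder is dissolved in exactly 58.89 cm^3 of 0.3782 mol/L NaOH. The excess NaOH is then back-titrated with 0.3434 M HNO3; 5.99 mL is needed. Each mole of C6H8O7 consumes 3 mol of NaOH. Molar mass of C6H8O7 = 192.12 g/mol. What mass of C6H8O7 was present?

1.29 g

Total n(NaOH) added = 0.3782 x 0.05889 = 0.02227 mol.
n(HNO3) used = 0.3434 x 0.005990 = 0.002057 mol, which equals the excess n(NaOH).
So n(NaOH) consumed by the sample = 0.02227 - 0.002057 = 0.02022 mol.
n(C6H8O7) = 0.02022 / 3 = 0.006738 mol.
mass = 0.006738 mol x 192.12 g/mol = 1.29 g.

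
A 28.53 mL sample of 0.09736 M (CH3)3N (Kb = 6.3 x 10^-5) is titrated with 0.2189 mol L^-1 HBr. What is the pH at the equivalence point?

5.49

n((CH3)3N) = 0.09736 x 0.02853 = 0.002778 mol; V(HBr) at equivalence = 0.002778/0.2189 = 0.01269 L.
At equivalence the base is fully converted to (CH3)3NH+; total volume = 0.04122 L, so [(CH3)3NH+] = 0.002778/0.04122 = 0.06739 M.
Ka((CH3)3NH+) = Kw/Kb = 1.0e-14 / 6.3 x 10^-5 = 1.59e-10.
[H^+] = sqrt(Ka x [(CH3)3NH+]) = sqrt(1.59e-10 x 0.06739) = 3.27e-6 M.
pH = -log(3.27e-6) = 5.49.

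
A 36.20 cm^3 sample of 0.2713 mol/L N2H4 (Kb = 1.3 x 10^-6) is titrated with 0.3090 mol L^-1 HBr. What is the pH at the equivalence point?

n(N2H4) = 0.2713 x 0.03620 = 0.009821 mol; V(HBr) at equivalence = 0.009821/0.3090 = 0.03178 L.
At equivalence the base is fully converted to N2H5+; total volume = 0.06798 L, so [N2H5+] = 0.009821/0.06798 = 0.1445 M.
Ka(N2H5+) = Kw/Kb = 1.0e-14 / 1.3 x 10^-6 = 7.69e-9.
[H^+] = sqrt(Ka x [N2H5+]) = sqrt(7.69e-9 x 0.1445) = 3.33e-5 M.
pH = -log(3.33e-5) = 4.48.

4.48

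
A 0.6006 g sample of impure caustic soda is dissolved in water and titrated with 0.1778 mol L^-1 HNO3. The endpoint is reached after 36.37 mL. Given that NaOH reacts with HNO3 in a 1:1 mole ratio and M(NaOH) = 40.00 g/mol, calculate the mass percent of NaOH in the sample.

n(HNO3) = 0.1778 x 0.03637 = 0.006467 mol.
n(NaOH) = 0.006467 / 1 = 0.006467 mol.
mass of NaOH = 0.006467 x 40.00 = 0.2587 g.
% purity = 0.2587 / 0.6006 x 100 = 43.1%.

43.1%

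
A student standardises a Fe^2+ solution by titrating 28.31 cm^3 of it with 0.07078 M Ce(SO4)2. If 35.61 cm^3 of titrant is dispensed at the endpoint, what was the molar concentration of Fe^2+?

0.0890 M

n(Ce(SO4)2) = 0.07078 x 0.03561 = 0.002520 mol.
From the balanced equation, 1 mol Ce(SO4)2 reacts with 1 mol Fe^2+, so n(Fe^2+) = 0.002520 x 1/1 = 0.002520 mol.
[Fe^2+] = 0.002520 / 0.02831 L = 0.0890 M.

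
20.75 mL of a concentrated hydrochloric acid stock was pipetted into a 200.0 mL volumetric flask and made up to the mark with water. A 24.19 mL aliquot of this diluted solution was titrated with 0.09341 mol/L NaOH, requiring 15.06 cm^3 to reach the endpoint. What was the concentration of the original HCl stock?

0.561 M

n(NaOH) = 0.09341 x 0.01506 = 0.001407 mol.
n(HCl) in the aliquot = 0.001407 mol.
[diluted HCl] = 0.001407 / 0.02419 = 0.05815 M.
Dilution factor = 200.0/20.75 = 9.639, so [stock] = 0.05815 x 9.639 = 0.561 M.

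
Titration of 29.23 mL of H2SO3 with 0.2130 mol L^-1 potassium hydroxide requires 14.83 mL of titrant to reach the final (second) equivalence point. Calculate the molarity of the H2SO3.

n(KOH) = 0.2130 x 0.01483 = 0.003159 mol.
At the final (second) equivalence point, 2 mol OH^- react per mol H2SO3, so n(H2SO3) = 0.003159 / 2 = 0.001579 mol.
[H2SO3] = 0.001579 / 0.02923 L = 0.0540 M.

0.0540 M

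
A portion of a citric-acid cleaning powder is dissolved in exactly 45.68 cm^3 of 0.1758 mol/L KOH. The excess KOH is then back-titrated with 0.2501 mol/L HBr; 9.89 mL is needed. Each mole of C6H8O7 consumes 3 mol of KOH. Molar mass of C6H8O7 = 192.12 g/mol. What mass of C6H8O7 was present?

Total n(KOH) added = 0.1758 x 0.04568 = 0.008031 mol.
n(HBr) used = 0.2501 x 0.009890 = 0.002473 mol, which equals the excess n(KOH).
So n(KOH) consumed by the sample = 0.008031 - 0.002473 = 0.005557 mol.
n(C6H8O7) = 0.005557 / 3 = 0.001852 mol.
mass = 0.001852 mol x 192.12 g/mol = 0.356 g.

0.356 g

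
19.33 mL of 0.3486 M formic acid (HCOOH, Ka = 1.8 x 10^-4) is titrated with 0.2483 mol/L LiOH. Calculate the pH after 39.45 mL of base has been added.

n(acid) = 0.3486 x 0.01933 = 0.006738 mol; n(LiOH) added = 0.2483 x 0.03945 = 0.009795 mol.
Base is in excess by 0.009795 - 0.006738 = 0.003057 mol in a total volume of 0.05878 L.
[OH^-] = 0.003057/0.05878 = 0.05201 M, so pOH = 1.28 and pH = 14.00 - 1.28 = 12.72.

12.72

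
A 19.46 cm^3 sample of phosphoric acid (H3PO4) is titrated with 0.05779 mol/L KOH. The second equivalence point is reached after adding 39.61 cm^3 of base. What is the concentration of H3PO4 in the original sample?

0.0588 M

n(KOH) = 0.05779 x 0.03961 = 0.002289 mol.
At the second equivalence point, 2 mol OH^- react per mol H3PO4, so n(H3PO4) = 0.002289 / 2 = 0.001145 mol.
[H3PO4] = 0.001145 / 0.01946 L = 0.0588 M.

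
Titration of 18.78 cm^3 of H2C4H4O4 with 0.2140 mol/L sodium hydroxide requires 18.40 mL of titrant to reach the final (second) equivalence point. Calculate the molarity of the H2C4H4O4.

0.105 M

n(NaOH) = 0.2140 x 0.01840 = 0.003938 mol.
At the final (second) equivalence point, 2 mol OH^- react per mol H2C4H4O4, so n(H2C4H4O4) = 0.003938 / 2 = 0.001969 mol.
[H2C4H4O4] = 0.001969 / 0.01878 L = 0.105 M.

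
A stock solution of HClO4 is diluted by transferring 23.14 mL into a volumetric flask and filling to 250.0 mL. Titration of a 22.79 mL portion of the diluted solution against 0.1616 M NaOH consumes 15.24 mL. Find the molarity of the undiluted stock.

1.17 M

n(NaOH) = 0.1616 x 0.01524 = 0.002463 mol.
n(HClO4) in the aliquot = 0.002463 mol.
[diluted HClO4] = 0.002463 / 0.02279 = 0.1081 M.
Dilution factor = 250.0/23.14 = 10.80, so [stock] = 0.1081 x 10.80 = 1.17 M.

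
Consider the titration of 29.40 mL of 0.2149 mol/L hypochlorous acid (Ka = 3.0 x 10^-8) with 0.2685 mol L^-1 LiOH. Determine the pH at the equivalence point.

10.30

n(HClO) = 0.2149 x 0.02940 = 0.006318 mol; V(LiOH) at equivalence = 0.006318/0.2685 = 0.02353 L.
At equivalence all the acid is converted to ClO-; total volume = 0.02940 + 0.02353 = 0.05293 L, so [ClO-] = 0.006318/0.05293 = 0.1194 M.
Kb = Kw/Ka = 1.0e-14 / 3.0 x 10^-8 = 3.33e-7.
[OH^-] = sqrt(Kb x [ClO-]) = sqrt(3.33e-7 x 0.1194) = 0.000199 M.
pOH = 3.70, so pH = 14.00 - 3.70 = 10.30.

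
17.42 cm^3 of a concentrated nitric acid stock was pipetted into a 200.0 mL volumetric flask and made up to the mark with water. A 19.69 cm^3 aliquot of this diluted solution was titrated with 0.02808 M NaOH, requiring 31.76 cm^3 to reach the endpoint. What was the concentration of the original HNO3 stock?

0.520 M

n(NaOH) = 0.02808 x 0.03176 = 0.0008918 mol.
n(HNO3) in the aliquot = 0.0008918 mol.
[diluted HNO3] = 0.0008918 / 0.01969 = 0.04529 M.
Dilution factor = 200.0/17.42 = 11.48, so [stock] = 0.04529 x 11.48 = 0.520 M.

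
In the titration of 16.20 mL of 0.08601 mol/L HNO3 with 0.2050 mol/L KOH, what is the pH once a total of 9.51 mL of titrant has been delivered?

n(acid) = 0.08601 x 0.01620 = 0.001393 mol; n(KOH) added = 0.2050 x 0.009510 = 0.001950 mol.
Base is in excess by 0.001950 - 0.001393 = 0.0005562 mol in a total volume of 0.02571 L.
[OH^-] = 0.0005562/0.02571 = 0.02163 M, so pOH = 1.66 and pH = 14.00 - 1.66 = 12.34.

12.34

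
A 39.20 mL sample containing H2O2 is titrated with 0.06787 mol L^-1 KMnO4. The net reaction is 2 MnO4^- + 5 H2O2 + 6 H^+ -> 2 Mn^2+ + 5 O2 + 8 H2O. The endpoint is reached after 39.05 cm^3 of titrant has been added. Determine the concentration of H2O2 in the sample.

n(KMnO4) = 0.06787 x 0.03905 = 0.002650 mol.
From the balanced equation, 2 mol KMnO4 reacts with 5 mol H2O2, so n(H2O2) = 0.002650 x 5/2 = 0.006626 mol.
[H2O2] = 0.006626 / 0.03920 L = 0.169 M.

0.169 M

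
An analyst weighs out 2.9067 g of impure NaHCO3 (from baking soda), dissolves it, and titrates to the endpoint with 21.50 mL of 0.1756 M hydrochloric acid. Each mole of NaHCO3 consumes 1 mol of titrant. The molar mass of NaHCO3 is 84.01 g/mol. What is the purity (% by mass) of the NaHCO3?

10.9%

n(HCl) = 0.1756 x 0.02150 = 0.003775 mol.
n(NaHCO3) = 0.003775 / 1 = 0.003775 mol.
mass of NaHCO3 = 0.003775 x 84.01 = 0.3172 g.
% purity = 0.3172 / 2.9067 x 100 = 10.9%.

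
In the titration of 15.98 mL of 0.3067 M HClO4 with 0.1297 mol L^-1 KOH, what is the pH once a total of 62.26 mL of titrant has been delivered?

12.61

n(acid) = 0.3067 x 0.01598 = 0.004901 mol; n(KOH) added = 0.1297 x 0.06226 = 0.008075 mol.
Base is in excess by 0.008075 - 0.004901 = 0.003174 mol in a total volume of 0.07824 L.
[OH^-] = 0.003174/0.07824 = 0.04057 M, so pOH = 1.39 and pH = 14.00 - 1.39 = 12.61.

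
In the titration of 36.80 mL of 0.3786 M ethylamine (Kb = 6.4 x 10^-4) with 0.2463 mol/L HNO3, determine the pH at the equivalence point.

5.82

n(C2H5NH2) = 0.3786 x 0.03680 = 0.01393 mol; V(HNO3) at equivalence = 0.01393/0.2463 = 0.05657 L.
At equivalence the base is fully converted to C2H5NH3+; total volume = 0.09337 L, so [C2H5NH3+] = 0.01393/0.09337 = 0.1492 M.
Ka(C2H5NH3+) = Kw/Kb = 1.0e-14 / 6.4 x 10^-4 = 1.56e-11.
[H^+] = sqrt(Ka x [C2H5NH3+]) = sqrt(1.56e-11 x 0.1492) = 1.53e-6 M.
pH = -log(1.53e-6) = 5.82.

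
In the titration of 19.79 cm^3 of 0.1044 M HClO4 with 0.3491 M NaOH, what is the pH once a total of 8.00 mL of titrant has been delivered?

n(acid) = 0.1044 x 0.01979 = 0.002066 mol; n(NaOH) added = 0.3491 x 0.008000 = 0.002793 mol.
Base is in excess by 0.002793 - 0.002066 = 0.0007267 mol in a total volume of 0.02779 L.
[OH^-] = 0.0007267/0.02779 = 0.02615 M, so pOH = 1.58 and pH = 14.00 - 1.58 = 12.42.

12.42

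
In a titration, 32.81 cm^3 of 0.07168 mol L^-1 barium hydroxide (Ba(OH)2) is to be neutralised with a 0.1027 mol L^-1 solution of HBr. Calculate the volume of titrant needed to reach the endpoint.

n(Ba(OH)2) = 0.07168 mol/L x 0.03281 L = 0.002352 mol.
The neutralisation is 1 Ba(OH)2 : 2 HBr, so n(HBr) = 0.002352 x 2/1 = 0.004704 mol.
V(HBr) = 0.004704 / 0.1027 = 0.04580 L = 45.8 mL.

45.8 mL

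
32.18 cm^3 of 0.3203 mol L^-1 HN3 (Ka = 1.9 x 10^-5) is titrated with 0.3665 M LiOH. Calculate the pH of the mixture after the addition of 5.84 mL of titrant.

Initial n(HN3) = 0.3203 x 0.03218 = 0.01031 mol.
n(LiOH) added = 0.3665 x 0.005840 = 0.002140 mol, converting that many moles of HN3 to N3-.
Remaining n(HN3) = 0.008167 mol; n(N3-) = 0.002140 mol.
By Henderson-Hasselbalch, pH = pKa + log([A^-]/[HA]) = 4.72 + log(0.002140/0.008167) = 4.72 + (-0.58) = 4.14.

4.14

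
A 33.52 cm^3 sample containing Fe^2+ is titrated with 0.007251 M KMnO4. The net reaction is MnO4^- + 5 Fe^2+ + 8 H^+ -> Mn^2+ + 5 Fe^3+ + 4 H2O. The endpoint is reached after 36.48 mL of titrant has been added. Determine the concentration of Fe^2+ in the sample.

n(KMnO4) = 0.007251 x 0.03648 = 0.0002645 mol.
From the balanced equation, 1 mol KMnO4 reacts with 5 mol Fe^2+, so n(Fe^2+) = 0.0002645 x 5/1 = 0.001323 mol.
[Fe^2+] = 0.001323 / 0.03352 L = 0.0395 M.

0.0395 M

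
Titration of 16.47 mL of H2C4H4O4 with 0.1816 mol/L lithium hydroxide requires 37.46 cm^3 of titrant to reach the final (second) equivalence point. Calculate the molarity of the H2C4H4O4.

n(LiOH) = 0.1816 x 0.03746 = 0.006803 mol.
At the final (second) equivalence point, 2 mol OH^- react per mol H2C4H4O4, so n(H2C4H4O4) = 0.006803 / 2 = 0.003401 mol.
[H2C4H4O4] = 0.003401 / 0.01647 L = 0.207 M.

0.207 M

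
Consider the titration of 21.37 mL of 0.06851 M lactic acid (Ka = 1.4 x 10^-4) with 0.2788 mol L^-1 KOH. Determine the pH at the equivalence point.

8.30

n(HC3H5O3) = 0.06851 x 0.02137 = 0.001464 mol; V(KOH) at equivalence = 0.001464/0.2788 = 0.005251 L.
At equivalence all the acid is converted to C3H5O3-; total volume = 0.02137 + 0.005251 = 0.02662 L, so [C3H5O3-] = 0.001464/0.02662 = 0.05500 M.
Kb = Kw/Ka = 1.0e-14 / 1.4 x 10^-4 = 7.14e-11.
[OH^-] = sqrt(Kb x [C3H5O3-]) = sqrt(7.14e-11 x 0.05500) = 1.98e-6 M.
pOH = 5.70, so pH = 14.00 - 5.70 = 8.30.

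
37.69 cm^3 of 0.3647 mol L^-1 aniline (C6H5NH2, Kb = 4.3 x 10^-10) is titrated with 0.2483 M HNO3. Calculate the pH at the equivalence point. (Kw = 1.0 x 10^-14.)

n(C6H5NH2) = 0.3647 x 0.03769 = 0.01375 mol; V(HNO3) at equivalence = 0.01375/0.2483 = 0.05536 L.
At equivalence the base is fully converted to C6H5NH3+; total volume = 0.09305 L, so [C6H5NH3+] = 0.01375/0.09305 = 0.1477 M.
Ka(C6H5NH3+) = Kw/Kb = 1.0e-14 / 4.3 x 10^-10 = 2.33e-5.
[H^+] = sqrt(Ka x [C6H5NH3+]) = sqrt(2.33e-5 x 0.1477) = 0.00185 M.
pH = -log(0.00185) = 2.73.

2.73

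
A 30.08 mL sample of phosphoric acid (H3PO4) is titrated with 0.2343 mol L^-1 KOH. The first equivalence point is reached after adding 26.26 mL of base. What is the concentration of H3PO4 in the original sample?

0.205 M

n(KOH) = 0.2343 x 0.02626 = 0.006153 mol.
At the first equivalence point, 1 mol OH^- react per mol H3PO4, so n(H3PO4) = 0.006153 / 1 = 0.006153 mol.
[H3PO4] = 0.006153 / 0.03008 L = 0.205 M.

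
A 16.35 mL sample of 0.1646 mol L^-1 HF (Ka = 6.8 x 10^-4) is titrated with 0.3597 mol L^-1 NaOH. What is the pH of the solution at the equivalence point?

n(HF) = 0.1646 x 0.01635 = 0.002691 mol; V(NaOH) at equivalence = 0.002691/0.3597 = 0.007482 L.
At equivalence all the acid is converted to F-; total volume = 0.01635 + 0.007482 = 0.02383 L, so [F-] = 0.002691/0.02383 = 0.1129 M.
Kb = Kw/Ka = 1.0e-14 / 6.8 x 10^-4 = 1.47e-11.
[OH^-] = sqrt(Kb x [F-]) = sqrt(1.47e-11 x 0.1129) = 1.29e-6 M.
pOH = 5.89, so pH = 14.00 - 5.89 = 8.11.

8.11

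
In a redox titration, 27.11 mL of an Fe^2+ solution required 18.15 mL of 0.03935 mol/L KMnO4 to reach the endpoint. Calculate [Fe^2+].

n(KMnO4) = 0.03935 x 0.01815 = 0.0007142 mol.
From the balanced equation, 1 mol KMnO4 reacts with 5 mol Fe^2+, so n(Fe^2+) = 0.0007142 x 5/1 = 0.003571 mol.
[Fe^2+] = 0.003571 / 0.02711 L = 0.132 M.

0.132 M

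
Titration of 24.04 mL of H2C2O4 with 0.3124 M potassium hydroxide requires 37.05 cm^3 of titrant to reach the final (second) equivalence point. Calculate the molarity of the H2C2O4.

0.241 M

n(KOH) = 0.3124 x 0.03705 = 0.01157 mol.
At the final (second) equivalence point, 2 mol OH^- react per mol H2C2O4, so n(H2C2O4) = 0.01157 / 2 = 0.005787 mol.
[H2C2O4] = 0.005787 / 0.02404 L = 0.241 M.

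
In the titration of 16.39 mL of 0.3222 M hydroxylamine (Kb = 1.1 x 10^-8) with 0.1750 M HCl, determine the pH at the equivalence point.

3.49

n(NH2OH) = 0.3222 x 0.01639 = 0.005281 mol; V(HCl) at equivalence = 0.005281/0.1750 = 0.03018 L.
At equivalence the base is fully converted to NH3OH+; total volume = 0.04657 L, so [NH3OH+] = 0.005281/0.04657 = 0.1134 M.
Ka(NH3OH+) = Kw/Kb = 1.0e-14 / 1.1 x 10^-8 = 9.09e-7.
[H^+] = sqrt(Ka x [NH3OH+]) = sqrt(9.09e-7 x 0.1134) = 0.000321 M.
pH = -log(0.000321) = 3.49.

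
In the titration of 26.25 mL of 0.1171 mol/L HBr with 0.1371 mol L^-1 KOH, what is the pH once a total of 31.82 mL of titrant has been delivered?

n(acid) = 0.1171 x 0.02625 = 0.003074 mol; n(KOH) added = 0.1371 x 0.03182 = 0.004363 mol.
Base is in excess by 0.004363 - 0.003074 = 0.001289 mol in a total volume of 0.05807 L.
[OH^-] = 0.001289/0.05807 = 0.02219 M, so pOH = 1.65 and pH = 14.00 - 1.65 = 12.35.

12.35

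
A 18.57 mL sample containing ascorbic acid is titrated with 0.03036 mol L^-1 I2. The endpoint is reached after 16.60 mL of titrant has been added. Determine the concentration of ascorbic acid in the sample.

n(I2) = 0.03036 x 0.01660 = 0.0005040 mol.
From the balanced equation, 1 mol I2 reacts with 1 mol ascorbic acid, so n(ascorbic acid) = 0.0005040 x 1/1 = 0.0005040 mol.
[ascorbic acid] = 0.0005040 / 0.01857 L = 0.0271 M.

0.0271 M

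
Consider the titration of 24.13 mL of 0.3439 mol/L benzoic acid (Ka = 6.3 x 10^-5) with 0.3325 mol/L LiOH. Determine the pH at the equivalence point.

n(C6H5COOH) = 0.3439 x 0.02413 = 0.008298 mol; V(LiOH) at equivalence = 0.008298/0.3325 = 0.02496 L.
At equivalence all the acid is converted to C6H5COO-; total volume = 0.02413 + 0.02496 = 0.04909 L, so [C6H5COO-] = 0.008298/0.04909 = 0.1691 M.
Kb = Kw/Ka = 1.0e-14 / 6.3 x 10^-5 = 1.59e-10.
[OH^-] = sqrt(Kb x [C6H5COO-]) = sqrt(1.59e-10 x 0.1691) = 5.18e-6 M.
pOH = 5.29, so pH = 14.00 - 5.29 = 8.71.

8.71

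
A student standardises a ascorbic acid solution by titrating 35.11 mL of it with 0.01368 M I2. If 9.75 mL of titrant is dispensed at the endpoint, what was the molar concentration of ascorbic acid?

n(I2) = 0.01368 x 0.009750 = 0.0001334 mol.
From the balanced equation, 1 mol I2 reacts with 1 mol ascorbic acid, so n(ascorbic acid) = 0.0001334 x 1/1 = 0.0001334 mol.
[ascorbic acid] = 0.0001334 / 0.03511 L = 0.00380 M.

0.00380 M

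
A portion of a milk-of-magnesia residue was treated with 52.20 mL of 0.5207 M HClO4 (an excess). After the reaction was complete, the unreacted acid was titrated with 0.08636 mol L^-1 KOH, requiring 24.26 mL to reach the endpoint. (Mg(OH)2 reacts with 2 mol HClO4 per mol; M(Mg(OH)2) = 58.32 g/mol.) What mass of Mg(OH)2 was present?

0.731 g

Total n(HClO4) added = 0.5207 x 0.05220 = 0.02718 mol.
n(KOH) used = 0.08636 x 0.02426 = 0.002095 mol, which equals the excess n(HClO4).
So n(HClO4) consumed by the sample = 0.02718 - 0.002095 = 0.02509 mol.
n(Mg(OH)2) = 0.02509 / 2 = 0.01254 mol.
mass = 0.01254 mol x 58.32 g/mol = 0.731 g.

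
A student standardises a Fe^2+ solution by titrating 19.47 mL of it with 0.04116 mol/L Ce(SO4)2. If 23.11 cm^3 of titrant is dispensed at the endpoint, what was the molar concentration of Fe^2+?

0.0489 M

n(Ce(SO4)2) = 0.04116 x 0.02311 = 0.0009512 mol.
From the balanced equation, 1 mol Ce(SO4)2 reacts with 1 mol Fe^2+, so n(Fe^2+) = 0.0009512 x 1/1 = 0.0009512 mol.
[Fe^2+] = 0.0009512 / 0.01947 L = 0.0489 M.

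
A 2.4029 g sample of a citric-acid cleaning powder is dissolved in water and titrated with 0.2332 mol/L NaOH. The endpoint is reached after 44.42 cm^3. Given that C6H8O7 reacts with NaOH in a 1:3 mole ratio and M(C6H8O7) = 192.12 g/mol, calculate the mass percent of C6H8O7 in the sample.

27.6%

n(NaOH) = 0.2332 x 0.04442 = 0.01036 mol.
n(C6H8O7) = 0.01036 / 3 = 0.003453 mol.
mass of C6H8O7 = 0.003453 x 192.12 = 0.6634 g.
% purity = 0.6634 / 2.4029 x 100 = 27.6%.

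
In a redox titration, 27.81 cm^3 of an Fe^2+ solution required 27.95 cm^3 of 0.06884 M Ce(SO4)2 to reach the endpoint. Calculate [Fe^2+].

n(Ce(SO4)2) = 0.06884 x 0.02795 = 0.001924 mol.
From the balanced equation, 1 mol Ce(SO4)2 reacts with 1 mol Fe^2+, so n(Fe^2+) = 0.001924 x 1/1 = 0.001924 mol.
[Fe^2+] = 0.001924 / 0.02781 L = 0.0692 M.

0.0692 M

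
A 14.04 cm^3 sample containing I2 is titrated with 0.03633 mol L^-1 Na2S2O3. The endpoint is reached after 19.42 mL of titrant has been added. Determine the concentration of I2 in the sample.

0.0251 M

n(Na2S2O3) = 0.03633 x 0.01942 = 0.0007055 mol.
From the balanced equation, 2 mol Na2S2O3 reacts with 1 mol I2, so n(I2) = 0.0007055 x 1/2 = 0.0003528 mol.
[I2] = 0.0003528 / 0.01404 L = 0.0251 M.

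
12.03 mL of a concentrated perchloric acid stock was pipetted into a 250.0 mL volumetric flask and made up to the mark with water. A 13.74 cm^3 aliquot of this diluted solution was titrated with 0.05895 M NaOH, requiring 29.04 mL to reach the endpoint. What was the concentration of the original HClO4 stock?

2.59 M

n(NaOH) = 0.05895 x 0.02904 = 0.001712 mol.
n(HClO4) in the aliquot = 0.001712 mol.
[diluted HClO4] = 0.001712 / 0.01374 = 0.1246 M.
Dilution factor = 250.0/12.03 = 20.78, so [stock] = 0.1246 x 20.78 = 2.59 M.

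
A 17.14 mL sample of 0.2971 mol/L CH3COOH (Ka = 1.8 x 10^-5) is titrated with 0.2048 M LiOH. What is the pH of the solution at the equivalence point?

8.91

n(CH3COOH) = 0.2971 x 0.01714 = 0.005092 mol; V(LiOH) at equivalence = 0.005092/0.2048 = 0.02486 L.
At equivalence all the acid is converted to CH3COO-; total volume = 0.01714 + 0.02486 = 0.04200 L, so [CH3COO-] = 0.005092/0.04200 = 0.1212 M.
Kb = Kw/Ka = 1.0e-14 / 1.8 x 10^-5 = 5.56e-10.
[OH^-] = sqrt(Kb x [CH3COO-]) = sqrt(5.56e-10 x 0.1212) = 8.21e-6 M.
pOH = 5.09, so pH = 14.00 - 5.09 = 8.91.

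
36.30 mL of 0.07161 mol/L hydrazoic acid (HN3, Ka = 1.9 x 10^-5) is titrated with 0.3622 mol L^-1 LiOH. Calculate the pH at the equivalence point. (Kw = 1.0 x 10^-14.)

8.75

n(HN3) = 0.07161 x 0.03630 = 0.002599 mol; V(LiOH) at equivalence = 0.002599/0.3622 = 0.007177 L.
At equivalence all the acid is converted to N3-; total volume = 0.03630 + 0.007177 = 0.04348 L, so [N3-] = 0.002599/0.04348 = 0.05979 M.
Kb = Kw/Ka = 1.0e-14 / 1.9 x 10^-5 = 5.26e-10.
[OH^-] = sqrt(Kb x [N3-]) = sqrt(5.26e-10 x 0.05979) = 5.61e-6 M.
pOH = 5.25, so pH = 14.00 - 5.25 = 8.75.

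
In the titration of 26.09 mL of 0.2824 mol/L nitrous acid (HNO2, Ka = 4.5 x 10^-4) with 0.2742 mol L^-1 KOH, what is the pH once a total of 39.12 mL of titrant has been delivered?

n(acid) = 0.2824 x 0.02609 = 0.007368 mol; n(KOH) added = 0.2742 x 0.03912 = 0.01073 mol.
Base is in excess by 0.01073 - 0.007368 = 0.003359 mol in a total volume of 0.06521 L.
[OH^-] = 0.003359/0.06521 = 0.05151 M, so pOH = 1.29 and pH = 14.00 - 1.29 = 12.71.

12.71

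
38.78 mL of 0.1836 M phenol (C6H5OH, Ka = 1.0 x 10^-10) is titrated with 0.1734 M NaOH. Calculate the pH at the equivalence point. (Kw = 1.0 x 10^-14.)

n(C6H5OH) = 0.1836 x 0.03878 = 0.007120 mol; V(NaOH) at equivalence = 0.007120/0.1734 = 0.04106 L.
At equivalence all the acid is converted to C6H5O-; total volume = 0.03878 + 0.04106 = 0.07984 L, so [C6H5O-] = 0.007120/0.07984 = 0.08918 M.
Kb = Kw/Ka = 1.0e-14 / 1.0 x 10^-10 = 0.000100.
[OH^-] = sqrt(Kb x [C6H5O-]) = sqrt(0.000100 x 0.08918) = 0.00299 M.
pOH = 2.52, so pH = 14.00 - 2.52 = 11.48.

11.48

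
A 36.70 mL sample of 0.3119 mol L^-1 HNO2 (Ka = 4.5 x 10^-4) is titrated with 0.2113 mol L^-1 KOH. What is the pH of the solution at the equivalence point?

8.22

n(HNO2) = 0.3119 x 0.03670 = 0.01145 mol; V(KOH) at equivalence = 0.01145/0.2113 = 0.05417 L.
At equivalence all the acid is converted to NO2-; total volume = 0.03670 + 0.05417 = 0.09087 L, so [NO2-] = 0.01145/0.09087 = 0.1260 M.
Kb = Kw/Ka = 1.0e-14 / 4.5 x 10^-4 = 2.22e-11.
[OH^-] = sqrt(Kb x [NO2-]) = sqrt(2.22e-11 x 0.1260) = 1.67e-6 M.
pOH = 5.78, so pH = 14.00 - 5.78 = 8.22.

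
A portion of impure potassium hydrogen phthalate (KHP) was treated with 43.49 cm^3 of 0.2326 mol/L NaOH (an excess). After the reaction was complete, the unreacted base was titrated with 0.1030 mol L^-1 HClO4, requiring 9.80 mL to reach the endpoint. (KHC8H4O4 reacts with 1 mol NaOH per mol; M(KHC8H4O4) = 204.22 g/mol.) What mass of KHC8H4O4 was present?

1.86 g

Total n(NaOH) added = 0.2326 x 0.04349 = 0.01012 mol.
n(HClO4) used = 0.1030 x 0.009800 = 0.001009 mol, which equals the excess n(NaOH).
So n(NaOH) consumed by the sample = 0.01012 - 0.001009 = 0.009106 mol.
n(KHC8H4O4) = 0.009106 / 1 = 0.009106 mol.
mass = 0.009106 mol x 204.22 g/mol = 1.86 g.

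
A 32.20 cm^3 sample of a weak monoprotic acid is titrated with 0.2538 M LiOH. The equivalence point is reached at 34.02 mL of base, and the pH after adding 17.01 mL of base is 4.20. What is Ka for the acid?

6.3 x 10^-5

17.01 mL is half of the equivalence volume, so this is the half-equivalence point where [HA] = [A^-].
At half-equivalence pH = pKa, so pKa = 4.20.
Ka = 10^(-4.20) = 6.3 x 10^-5.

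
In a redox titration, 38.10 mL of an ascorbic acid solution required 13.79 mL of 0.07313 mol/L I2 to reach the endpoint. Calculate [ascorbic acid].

0.0265 M

n(I2) = 0.07313 x 0.01379 = 0.001008 mol.
From the balanced equation, 1 mol I2 reacts with 1 mol ascorbic acid, so n(ascorbic acid) = 0.001008 x 1/1 = 0.001008 mol.
[ascorbic acid] = 0.001008 / 0.03810 L = 0.0265 M.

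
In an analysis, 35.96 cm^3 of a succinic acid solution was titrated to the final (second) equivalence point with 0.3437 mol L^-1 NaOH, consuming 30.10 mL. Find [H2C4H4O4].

0.144 M

n(NaOH) = 0.3437 x 0.03010 = 0.01035 mol.
At the final (second) equivalence point, 2 mol OH^- react per mol H2C4H4O4, so n(H2C4H4O4) = 0.01035 / 2 = 0.005173 mol.
[H2C4H4O4] = 0.005173 / 0.03596 L = 0.144 M.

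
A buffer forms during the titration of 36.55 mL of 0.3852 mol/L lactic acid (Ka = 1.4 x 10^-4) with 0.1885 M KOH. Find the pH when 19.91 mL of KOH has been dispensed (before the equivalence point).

Initial n(HC3H5O3) = 0.3852 x 0.03655 = 0.01408 mol.
n(KOH) added = 0.1885 x 0.01991 = 0.003753 mol, converting that many moles of HC3H5O3 to C3H5O3-.
Remaining n(HC3H5O3) = 0.01033 mol; n(C3H5O3-) = 0.003753 mol.
By Henderson-Hasselbalch, pH = pKa + log([A^-]/[HA]) = 3.85 + log(0.003753/0.01033) = 3.85 + (-0.44) = 3.41.

3.41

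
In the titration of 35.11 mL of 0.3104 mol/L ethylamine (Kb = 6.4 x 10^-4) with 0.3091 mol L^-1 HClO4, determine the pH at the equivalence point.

n(C2H5NH2) = 0.3104 x 0.03511 = 0.01090 mol; V(HClO4) at equivalence = 0.01090/0.3091 = 0.03526 L.
At equivalence the base is fully converted to C2H5NH3+; total volume = 0.07037 L, so [C2H5NH3+] = 0.01090/0.07037 = 0.1549 M.
Ka(C2H5NH3+) = Kw/Kb = 1.0e-14 / 6.4 x 10^-4 = 1.56e-11.
[H^+] = sqrt(Ka x [C2H5NH3+]) = sqrt(1.56e-11 x 0.1549) = 1.56e-6 M.
pH = -log(1.56e-6) = 5.81.

5.81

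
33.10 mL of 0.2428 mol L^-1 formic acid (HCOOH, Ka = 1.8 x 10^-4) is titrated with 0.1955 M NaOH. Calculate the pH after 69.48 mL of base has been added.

n(acid) = 0.2428 x 0.03310 = 0.008037 mol; n(NaOH) added = 0.1955 x 0.06948 = 0.01358 mol.
Base is in excess by 0.01358 - 0.008037 = 0.005547 mol in a total volume of 0.1026 L.
[OH^-] = 0.005547/0.1026 = 0.05407 M, so pOH = 1.27 and pH = 14.00 - 1.27 = 12.73.

12.73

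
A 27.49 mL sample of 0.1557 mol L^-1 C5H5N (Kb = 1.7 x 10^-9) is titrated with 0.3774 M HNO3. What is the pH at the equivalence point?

3.09

n(C5H5N) = 0.1557 x 0.02749 = 0.004280 mol; V(HNO3) at equivalence = 0.004280/0.3774 = 0.01134 L.
At equivalence the base is fully converted to C5H5NH+; total volume = 0.03883 L, so [C5H5NH+] = 0.004280/0.03883 = 0.1102 M.
Ka(C5H5NH+) = Kw/Kb = 1.0e-14 / 1.7 x 10^-9 = 5.88e-6.
[H^+] = sqrt(Ka x [C5H5NH+]) = sqrt(5.88e-6 x 0.1102) = 0.000805 M.
pH = -log(0.000805) = 3.09.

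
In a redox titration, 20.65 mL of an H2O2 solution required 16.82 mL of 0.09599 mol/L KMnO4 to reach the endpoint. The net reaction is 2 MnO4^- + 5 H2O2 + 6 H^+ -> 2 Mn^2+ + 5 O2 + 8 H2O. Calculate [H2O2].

0.195 M

n(KMnO4) = 0.09599 x 0.01682 = 0.001615 mol.
From the balanced equation, 2 mol KMnO4 reacts with 5 mol H2O2, so n(H2O2) = 0.001615 x 5/2 = 0.004036 mol.
[H2O2] = 0.004036 / 0.02065 L = 0.195 M.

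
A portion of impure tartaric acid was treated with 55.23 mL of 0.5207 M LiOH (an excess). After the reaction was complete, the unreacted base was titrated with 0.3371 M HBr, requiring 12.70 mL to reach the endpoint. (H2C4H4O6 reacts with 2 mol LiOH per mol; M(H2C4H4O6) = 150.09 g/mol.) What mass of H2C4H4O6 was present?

Total n(LiOH) added = 0.5207 x 0.05523 = 0.02876 mol.
n(HBr) used = 0.3371 x 0.01270 = 0.004281 mol, which equals the excess n(LiOH).
So n(LiOH) consumed by the sample = 0.02876 - 0.004281 = 0.02448 mol.
n(H2C4H4O6) = 0.02448 / 2 = 0.01224 mol.
mass = 0.01224 mol x 150.09 g/mol = 1.84 g.

1.84 g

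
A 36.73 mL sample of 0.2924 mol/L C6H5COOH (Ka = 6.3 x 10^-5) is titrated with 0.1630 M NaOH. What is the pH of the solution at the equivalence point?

8.61

n(C6H5COOH) = 0.2924 x 0.03673 = 0.01074 mol; V(NaOH) at equivalence = 0.01074/0.1630 = 0.06589 L.
At equivalence all the acid is converted to C6H5COO-; total volume = 0.03673 + 0.06589 = 0.1026 L, so [C6H5COO-] = 0.01074/0.1026 = 0.1047 M.
Kb = Kw/Ka = 1.0e-14 / 6.3 x 10^-5 = 1.59e-10.
[OH^-] = sqrt(Kb x [C6H5COO-]) = sqrt(1.59e-10 x 0.1047) = 4.08e-6 M.
pOH = 5.39, so pH = 14.00 - 5.39 = 8.61.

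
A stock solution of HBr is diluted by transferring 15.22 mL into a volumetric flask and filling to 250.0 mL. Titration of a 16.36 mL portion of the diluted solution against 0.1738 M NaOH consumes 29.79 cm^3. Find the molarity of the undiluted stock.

5.20 M

n(NaOH) = 0.1738 x 0.02979 = 0.005178 mol.
n(HBr) in the aliquot = 0.005178 mol.
[diluted HBr] = 0.005178 / 0.01636 = 0.3165 M.
Dilution factor = 250.0/15.22 = 16.43, so [stock] = 0.3165 x 16.43 = 5.20 M.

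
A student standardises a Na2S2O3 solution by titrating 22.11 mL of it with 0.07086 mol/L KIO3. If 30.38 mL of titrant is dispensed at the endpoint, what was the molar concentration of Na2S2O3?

0.584 M

n(KIO3) = 0.07086 x 0.03038 = 0.002153 mol.
From the balanced equation, 1 mol KIO3 reacts with 6 mol Na2S2O3, so n(Na2S2O3) = 0.002153 x 6/1 = 0.01292 mol.
[Na2S2O3] = 0.01292 / 0.02211 L = 0.584 M.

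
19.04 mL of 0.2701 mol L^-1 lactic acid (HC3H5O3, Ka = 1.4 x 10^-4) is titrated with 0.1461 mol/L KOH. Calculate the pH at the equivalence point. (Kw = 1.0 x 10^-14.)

n(HC3H5O3) = 0.2701 x 0.01904 = 0.005143 mol; V(KOH) at equivalence = 0.005143/0.1461 = 0.03520 L.
At equivalence all the acid is converted to C3H5O3-; total volume = 0.01904 + 0.03520 = 0.05424 L, so [C3H5O3-] = 0.005143/0.05424 = 0.09481 M.
Kb = Kw/Ka = 1.0e-14 / 1.4 x 10^-4 = 7.14e-11.
[OH^-] = sqrt(Kb x [C3H5O3-]) = sqrt(7.14e-11 x 0.09481) = 2.60e-6 M.
pOH = 5.58, so pH = 14.00 - 5.58 = 8.42.

8.42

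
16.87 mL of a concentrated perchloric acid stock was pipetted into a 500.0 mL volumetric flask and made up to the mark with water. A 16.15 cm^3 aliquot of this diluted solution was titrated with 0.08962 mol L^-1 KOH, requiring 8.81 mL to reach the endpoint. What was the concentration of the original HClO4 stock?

1.45 M

n(KOH) = 0.08962 x 0.008810 = 0.0007896 mol.
n(HClO4) in the aliquot = 0.0007896 mol.
[diluted HClO4] = 0.0007896 / 0.01615 = 0.04889 M.
Dilution factor = 500.0/16.87 = 29.64, so [stock] = 0.04889 x 29.64 = 1.45 M.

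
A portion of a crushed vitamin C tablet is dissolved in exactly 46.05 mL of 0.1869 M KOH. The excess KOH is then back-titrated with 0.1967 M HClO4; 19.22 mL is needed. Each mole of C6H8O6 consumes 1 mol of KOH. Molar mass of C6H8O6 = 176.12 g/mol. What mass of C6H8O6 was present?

Total n(KOH) added = 0.1869 x 0.04605 = 0.008607 mol.
n(HClO4) used = 0.1967 x 0.01922 = 0.003781 mol, which equals the excess n(KOH).
So n(KOH) consumed by the sample = 0.008607 - 0.003781 = 0.004826 mol.
n(C6H8O6) = 0.004826 / 1 = 0.004826 mol.
mass = 0.004826 mol x 176.12 g/mol = 0.850 g.

0.850 g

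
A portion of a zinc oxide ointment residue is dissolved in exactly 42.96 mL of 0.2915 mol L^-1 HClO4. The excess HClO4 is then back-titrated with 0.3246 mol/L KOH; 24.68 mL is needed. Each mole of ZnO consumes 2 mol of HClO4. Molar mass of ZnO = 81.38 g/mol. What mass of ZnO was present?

Total n(HClO4) added = 0.2915 x 0.04296 = 0.01252 mol.
n(KOH) used = 0.3246 x 0.02468 = 0.008011 mol, which equals the excess n(HClO4).
So n(HClO4) consumed by the sample = 0.01252 - 0.008011 = 0.004512 mol.
n(ZnO) = 0.004512 / 2 = 0.002256 mol.
mass = 0.002256 mol x 81.38 g/mol = 0.184 g.

0.184 g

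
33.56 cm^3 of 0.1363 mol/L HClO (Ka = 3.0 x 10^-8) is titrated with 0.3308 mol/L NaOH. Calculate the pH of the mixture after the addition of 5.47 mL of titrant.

Initial n(HClO) = 0.1363 x 0.03356 = 0.004574 mol.
n(NaOH) added = 0.3308 x 0.005470 = 0.001809 mol, converting that many moles of HClO to ClO-.
Remaining n(HClO) = 0.002765 mol; n(ClO-) = 0.001809 mol.
By Henderson-Hasselbalch, pH = pKa + log([A^-]/[HA]) = 7.52 + log(0.001809/0.002765) = 7.52 + (-0.18) = 7.34.

7.34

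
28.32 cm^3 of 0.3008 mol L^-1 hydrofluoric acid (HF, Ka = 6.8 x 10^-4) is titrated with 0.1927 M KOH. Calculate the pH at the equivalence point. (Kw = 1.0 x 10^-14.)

n(HF) = 0.3008 x 0.02832 = 0.008519 mol; V(KOH) at equivalence = 0.008519/0.1927 = 0.04421 L.
At equivalence all the acid is converted to F-; total volume = 0.02832 + 0.04421 = 0.07253 L, so [F-] = 0.008519/0.07253 = 0.1175 M.
Kb = Kw/Ka = 1.0e-14 / 6.8 x 10^-4 = 1.47e-11.
[OH^-] = sqrt(Kb x [F-]) = sqrt(1.47e-11 x 0.1175) = 1.31e-6 M.
pOH = 5.88, so pH = 14.00 - 5.88 = 8.12.

8.12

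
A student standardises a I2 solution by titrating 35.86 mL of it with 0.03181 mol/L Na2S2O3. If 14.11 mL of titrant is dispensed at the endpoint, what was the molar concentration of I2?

0.00626 M

n(Na2S2O3) = 0.03181 x 0.01411 = 0.0004488 mol.
From the balanced equation, 2 mol Na2S2O3 reacts with 1 mol I2, so n(I2) = 0.0004488 x 1/2 = 0.0002244 mol.
[I2] = 0.0002244 / 0.03586 L = 0.00626 M.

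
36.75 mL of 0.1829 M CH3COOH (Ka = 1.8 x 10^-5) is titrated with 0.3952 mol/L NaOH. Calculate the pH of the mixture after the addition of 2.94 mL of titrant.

Initial n(CH3COOH) = 0.1829 x 0.03675 = 0.006722 mol.
n(NaOH) added = 0.3952 x 0.002940 = 0.001162 mol, converting that many moles of CH3COOH to CH3COO-.
Remaining n(CH3COOH) = 0.005560 mol; n(CH3COO-) = 0.001162 mol.
By Henderson-Hasselbalch, pH = pKa + log([A^-]/[HA]) = 4.74 + log(0.001162/0.005560) = 4.74 + (-0.68) = 4.06.

4.06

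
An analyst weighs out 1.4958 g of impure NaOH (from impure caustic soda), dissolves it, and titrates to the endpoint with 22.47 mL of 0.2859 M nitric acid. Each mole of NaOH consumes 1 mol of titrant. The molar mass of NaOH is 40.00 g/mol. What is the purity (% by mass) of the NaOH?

n(HNO3) = 0.2859 x 0.02247 = 0.006424 mol.
n(NaOH) = 0.006424 / 1 = 0.006424 mol.
mass of NaOH = 0.006424 x 40.00 = 0.2570 g.
% purity = 0.2570 / 1.4958 x 100 = 17.2%.

17.2%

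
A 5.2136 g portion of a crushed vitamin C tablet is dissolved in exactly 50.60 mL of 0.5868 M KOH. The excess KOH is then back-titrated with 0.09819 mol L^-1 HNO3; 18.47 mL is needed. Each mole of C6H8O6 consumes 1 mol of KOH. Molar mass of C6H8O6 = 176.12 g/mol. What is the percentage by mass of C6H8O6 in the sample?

Total n(KOH) added = 0.5868 x 0.05060 = 0.02969 mol.
n(HNO3) used = 0.09819 x 0.01847 = 0.001814 mol, which equals the excess n(KOH).
So n(KOH) consumed by the sample = 0.02969 - 0.001814 = 0.02788 mol.
n(C6H8O6) = 0.02788 / 1 = 0.02788 mol.
mass C6H8O6 = 0.02788 x 176.12 = 4.910 g, so %C6H8O6 = 4.910/5.2136 x 100 = 94.2%.

94.2%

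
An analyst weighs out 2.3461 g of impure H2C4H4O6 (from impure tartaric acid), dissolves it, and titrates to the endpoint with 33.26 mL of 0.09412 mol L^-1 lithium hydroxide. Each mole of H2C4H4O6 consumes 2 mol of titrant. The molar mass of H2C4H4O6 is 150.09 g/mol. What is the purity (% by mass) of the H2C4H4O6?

10.0%

n(LiOH) = 0.09412 x 0.03326 = 0.003130 mol.
n(H2C4H4O6) = 0.003130 / 2 = 0.001565 mol.
mass of H2C4H4O6 = 0.001565 x 150.09 = 0.2349 g.
% purity = 0.2349 / 2.3461 x 100 = 10.0%.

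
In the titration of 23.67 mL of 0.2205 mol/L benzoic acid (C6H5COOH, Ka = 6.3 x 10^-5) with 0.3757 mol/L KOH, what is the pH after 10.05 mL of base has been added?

4.62

Initial n(C6H5COOH) = 0.2205 x 0.02367 = 0.005219 mol.
n(KOH) added = 0.3757 x 0.01005 = 0.003776 mol, converting that many moles of C6H5COOH to C6H5COO-.
Remaining n(C6H5COOH) = 0.001443 mol; n(C6H5COO-) = 0.003776 mol.
By Henderson-Hasselbalch, pH = pKa + log([A^-]/[HA]) = 4.20 + log(0.003776/0.001443) = 4.20 + (+0.42) = 4.62.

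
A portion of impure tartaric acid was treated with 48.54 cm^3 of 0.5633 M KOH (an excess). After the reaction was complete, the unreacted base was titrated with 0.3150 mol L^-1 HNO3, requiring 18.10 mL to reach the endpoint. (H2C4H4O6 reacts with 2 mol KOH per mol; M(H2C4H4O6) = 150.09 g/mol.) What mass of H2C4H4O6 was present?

1.62 g

Total n(KOH) added = 0.5633 x 0.04854 = 0.02734 mol.
n(HNO3) used = 0.3150 x 0.01810 = 0.005701 mol, which equals the excess n(KOH).
So n(KOH) consumed by the sample = 0.02734 - 0.005701 = 0.02164 mol.
n(H2C4H4O6) = 0.02164 / 2 = 0.01082 mol.
mass = 0.01082 mol x 150.09 g/mol = 1.62 g.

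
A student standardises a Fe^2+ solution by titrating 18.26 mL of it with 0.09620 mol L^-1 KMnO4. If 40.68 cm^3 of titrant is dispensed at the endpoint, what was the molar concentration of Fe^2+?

n(KMnO4) = 0.09620 x 0.04068 = 0.003913 mol.
From the balanced equation, 1 mol KMnO4 reacts with 5 mol Fe^2+, so n(Fe^2+) = 0.003913 x 5/1 = 0.01957 mol.
[Fe^2+] = 0.01957 / 0.01826 L = 1.07 M.

1.07 M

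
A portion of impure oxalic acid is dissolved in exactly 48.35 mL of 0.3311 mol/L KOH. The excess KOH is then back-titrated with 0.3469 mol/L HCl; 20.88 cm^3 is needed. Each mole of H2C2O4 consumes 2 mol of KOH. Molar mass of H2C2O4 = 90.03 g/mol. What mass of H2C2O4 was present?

Total n(KOH) added = 0.3311 x 0.04835 = 0.01601 mol.
n(HCl) used = 0.3469 x 0.02088 = 0.007243 mol, which equals the excess n(KOH).
So n(KOH) consumed by the sample = 0.01601 - 0.007243 = 0.008765 mol.
n(H2C2O4) = 0.008765 / 2 = 0.004383 mol.
mass = 0.004383 mol x 90.03 g/mol = 0.395 g.

0.395 g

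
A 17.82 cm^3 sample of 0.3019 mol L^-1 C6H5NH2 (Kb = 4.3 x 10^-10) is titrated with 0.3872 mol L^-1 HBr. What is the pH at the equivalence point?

n(C6H5NH2) = 0.3019 x 0.01782 = 0.005380 mol; V(HBr) at equivalence = 0.005380/0.3872 = 0.01389 L.
At equivalence the base is fully converted to C6H5NH3+; total volume = 0.03171 L, so [C6H5NH3+] = 0.005380/0.03171 = 0.1696 M.
Ka(C6H5NH3+) = Kw/Kb = 1.0e-14 / 4.3 x 10^-10 = 2.33e-5.
[H^+] = sqrt(Ka x [C6H5NH3+]) = sqrt(2.33e-5 x 0.1696) = 0.00199 M.
pH = -log(0.00199) = 2.70.

2.70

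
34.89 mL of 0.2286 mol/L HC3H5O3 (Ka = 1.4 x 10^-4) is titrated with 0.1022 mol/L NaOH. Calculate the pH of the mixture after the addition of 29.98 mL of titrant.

3.65

Initial n(HC3H5O3) = 0.2286 x 0.03489 = 0.007976 mol.
n(NaOH) added = 0.1022 x 0.02998 = 0.003064 mol, converting that many moles of HC3H5O3 to C3H5O3-.
Remaining n(HC3H5O3) = 0.004912 mol; n(C3H5O3-) = 0.003064 mol.
By Henderson-Hasselbalch, pH = pKa + log([A^-]/[HA]) = 3.85 + log(0.003064/0.004912) = 3.85 + (-0.20) = 3.65.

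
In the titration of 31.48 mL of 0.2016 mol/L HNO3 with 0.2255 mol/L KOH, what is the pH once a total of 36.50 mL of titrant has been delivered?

n(acid) = 0.2016 x 0.03148 = 0.006346 mol; n(KOH) added = 0.2255 x 0.03650 = 0.008231 mol.
Base is in excess by 0.008231 - 0.006346 = 0.001884 mol in a total volume of 0.06798 L.
[OH^-] = 0.001884/0.06798 = 0.02772 M, so pOH = 1.56 and pH = 14.00 - 1.56 = 12.44.

12.44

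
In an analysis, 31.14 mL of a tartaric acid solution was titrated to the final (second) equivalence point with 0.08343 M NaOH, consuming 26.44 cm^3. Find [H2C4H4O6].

n(NaOH) = 0.08343 x 0.02644 = 0.002206 mol.
At the final (second) equivalence point, 2 mol OH^- react per mol H2C4H4O6, so n(H2C4H4O6) = 0.002206 / 2 = 0.001103 mol.
[H2C4H4O6] = 0.001103 / 0.03114 L = 0.0354 M.

0.0354 M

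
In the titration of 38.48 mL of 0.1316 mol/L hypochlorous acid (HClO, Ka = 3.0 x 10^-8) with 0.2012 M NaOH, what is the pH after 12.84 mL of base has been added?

Initial n(HClO) = 0.1316 x 0.03848 = 0.005064 mol.
n(NaOH) added = 0.2012 x 0.01284 = 0.002583 mol, converting that many moles of HClO to ClO-.
Remaining n(HClO) = 0.002481 mol; n(ClO-) = 0.002583 mol.
By Henderson-Hasselbalch, pH = pKa + log([A^-]/[HA]) = 7.52 + log(0.002583/0.002481) = 7.52 + (+0.02) = 7.54.

7.54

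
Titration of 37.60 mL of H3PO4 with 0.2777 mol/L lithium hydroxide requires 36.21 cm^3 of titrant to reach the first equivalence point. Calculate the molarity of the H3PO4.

n(LiOH) = 0.2777 x 0.03621 = 0.01006 mol.
At the first equivalence point, 1 mol OH^- react per mol H3PO4, so n(H3PO4) = 0.01006 / 1 = 0.01006 mol.
[H3PO4] = 0.01006 / 0.03760 L = 0.267 M.

0.267 M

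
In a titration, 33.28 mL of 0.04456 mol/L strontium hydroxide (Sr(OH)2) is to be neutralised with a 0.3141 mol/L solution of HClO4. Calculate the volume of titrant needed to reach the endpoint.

n(Sr(OH)2) = 0.04456 mol/L x 0.03328 L = 0.001483 mol.
The neutralisation is 1 Sr(OH)2 : 2 HClO4, so n(HClO4) = 0.001483 x 2/1 = 0.002966 mol.
V(HClO4) = 0.002966 / 0.3141 = 0.009443 L = 9.44 mL.

9.44 mL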